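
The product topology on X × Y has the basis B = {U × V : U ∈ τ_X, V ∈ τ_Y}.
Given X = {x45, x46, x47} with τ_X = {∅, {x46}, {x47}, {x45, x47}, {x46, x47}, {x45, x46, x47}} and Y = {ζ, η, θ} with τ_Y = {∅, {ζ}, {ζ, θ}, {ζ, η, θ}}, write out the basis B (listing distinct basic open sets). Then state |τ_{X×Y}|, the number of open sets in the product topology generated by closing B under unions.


Basis B = {∅ × ∅, {x46} × {ζ}, {x47} × {ζ}, {x45, x47} × {ζ}, {x46} × {ζ, θ}, {x46, x47} × {ζ}, {x47} × {ζ, θ}, {x45, x46, x47} × {ζ}, {x46} × {ζ, η, θ}, {x47} × {ζ, η, θ}, {x45, x47} × {ζ, θ}, {x46, x47} × {ζ, θ}, {x45, x47} × {ζ, η, θ}, {x45, x46, x47} × {ζ, θ}, {x46, x47} × {ζ, η, θ}, {x45, x46, x47} × {ζ, η, θ}}; |τ_{X×Y}| = 40.

Enumerate products U × V with U ∈ τ_X, V ∈ τ_Y (deduplicated):
  ∅ × ∅ = {} (∅)
  {x46} × {ζ} = {(x46,ζ)}
  {x47} × {ζ} = {(x47,ζ)}
  {x45, x47} × {ζ} = {(x45,ζ), (x47,ζ)}
  {x46} × {ζ, θ} = {(x46,ζ), (x46,θ)}
  {x46, x47} × {ζ} = {(x46,ζ), (x47,ζ)}
  {x47} × {ζ, θ} = {(x47,ζ), (x47,θ)}
  {x45, x46, x47} × {ζ} = {(x45,ζ), (x46,ζ), (x47,ζ)}
  {x46} × {ζ, η, θ} = {(x46,ζ), (x46,η), (x46,θ)}
  {x47} × {ζ, η, θ} = {(x47,ζ), (x47,η), (x47,θ)}
  {x45, x47} × {ζ, θ} = {(x45,ζ), (x45,θ), (x47,ζ), (x47,θ)}
  {x46, x47} × {ζ, θ} = {(x46,ζ), (x46,θ), (x47,ζ), (x47,θ)}
  {x45, x47} × {ζ, η, θ} = {(x45,ζ), (x45,η), (x45,θ), (x47,ζ), (x47,η), (x47,θ)}
  {x45, x46, x47} × {ζ, θ} = {(x45,ζ), (x45,θ), (x46,ζ), (x46,θ), (x47,ζ), (x47,θ)}
  {x46, x47} × {ζ, η, θ} = {(x46,ζ), (x46,η), (x46,θ), (x47,ζ), (x47,η), (x47,θ)}
  {x45, x46, x47} × {ζ, η, θ} = {(x45,ζ), (x45,η), (x45,θ), (x46,ζ), (x46,η), (x46,θ), (x47,ζ), (x47,η), (x47,θ)}
These 16 distinct sets form the basis B.
Close under arbitrary unions to get τ_{X×Y}; counting gives |τ_{X×Y}| = 40.


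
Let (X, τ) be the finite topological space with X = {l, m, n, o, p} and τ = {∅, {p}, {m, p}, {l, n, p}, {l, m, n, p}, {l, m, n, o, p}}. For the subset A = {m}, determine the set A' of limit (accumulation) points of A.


A' = {o}

For each x ∈ X, list the open sets U ∈ τ with x ∈ U, then check whether U ∩ (A ∖ {x}) ≠ ∅ for every such U.
  x = l: open {l, n, p} ∋ x has {l, n, p} ∩ (A ∖ {l}) = ∅, so x is NOT a limit point.
  x = m: open {m, p} ∋ x has {m, p} ∩ (A ∖ {m}) = ∅, so x is NOT a limit point.
  x = n: open {l, n, p} ∋ x has {l, n, p} ∩ (A ∖ {n}) = ∅, so x is NOT a limit point.
  x = o: opens ∋ x are {l, m, n, o, p}; each meets A ∖ {o}, so x IS a limit point.
  x = p: open {p} ∋ x has {p} ∩ (A ∖ {p}) = ∅, so x is NOT a limit point.
Collecting: A' = {o}.


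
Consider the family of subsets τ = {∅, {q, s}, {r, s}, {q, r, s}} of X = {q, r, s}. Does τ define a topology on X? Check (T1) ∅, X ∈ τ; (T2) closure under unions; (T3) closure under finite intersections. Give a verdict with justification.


τ is NOT a topology on X.

Axiom (T1): ∅ ∈ τ? Yes; X ∈ τ? Yes.
Axiom (T2/T3): check pairwise unions and intersections of members of τ.
Counterexample for (T3): {q, s} ∩ {r, s} = {s} ∉ τ. Therefore τ is NOT a topology.


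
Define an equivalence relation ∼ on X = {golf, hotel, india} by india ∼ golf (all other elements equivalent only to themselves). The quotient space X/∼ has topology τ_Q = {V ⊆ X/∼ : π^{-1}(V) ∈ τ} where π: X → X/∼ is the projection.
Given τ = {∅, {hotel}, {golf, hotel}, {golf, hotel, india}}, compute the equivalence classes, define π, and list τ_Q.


X/∼ = {[golf=india], [hotel]}; |τ_Q| = 3.

Equivalence classes: [golf=india], [hotel].
Quotient map π: X → X/∼ sends golf ↦ [golf=india], hotel ↦ [hotel], india ↦ [golf=india].
For each subset V ⊆ X/∼, compute π^{-1}(V) ⊆ X and check whether π^{-1}(V) ∈ τ. V is open in τ_Q iff π^{-1}(V) ∈ τ.
  V = {}: π^{-1}(V) = ∅ ∈ τ ✓.
  V = {[golf=india]}: π^{-1}(V) = {golf, india} ∉ τ ✗.
  V = {[hotel]}: π^{-1}(V) = {hotel} ∈ τ ✓.
  V = {[golf=india], [hotel]}: π^{-1}(V) = {golf, hotel, india} ∈ τ ✓.
Open sets in the quotient: τ_Q = {{}, {[hotel]}, {[golf=india], [hotel]}} (3 elements).


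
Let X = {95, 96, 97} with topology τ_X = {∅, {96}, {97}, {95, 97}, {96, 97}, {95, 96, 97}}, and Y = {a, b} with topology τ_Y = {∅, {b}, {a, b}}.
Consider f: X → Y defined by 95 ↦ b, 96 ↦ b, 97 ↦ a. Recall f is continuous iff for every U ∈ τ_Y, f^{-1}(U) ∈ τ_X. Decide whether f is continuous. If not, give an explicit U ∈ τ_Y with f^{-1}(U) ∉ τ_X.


f is NOT continuous.

Compute f^{-1}(U) for each U ∈ τ_Y:
  U = ∅: f^{-1}(U) = ∅ ∈ τ_X ✓.
  U = {b}: f^{-1}(U) = {95, 96} ∉ τ_X ✗.
  U = {a, b}: f^{-1}(U) = {95, 96, 97} ∈ τ_X ✓.
Found U = {b} with f^{-1}(U) = {95, 96} not in τ_X. Therefore f is NOT continuous.


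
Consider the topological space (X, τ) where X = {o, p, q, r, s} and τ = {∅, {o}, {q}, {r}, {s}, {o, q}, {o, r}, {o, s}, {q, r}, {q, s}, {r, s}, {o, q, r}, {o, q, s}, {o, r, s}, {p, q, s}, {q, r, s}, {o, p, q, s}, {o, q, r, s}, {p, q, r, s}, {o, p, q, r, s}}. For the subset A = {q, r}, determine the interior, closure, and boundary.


int(A) = {q, r}, cl(A) = {p, q, r}, ∂A = {p}.

Closed sets in (X, τ) are complements of opens:
  closed(X, τ) = {∅, {o}, {p}, {r}, {o, p}, {o, r}, {p, q}, {p, r}, {p, s}, {o, p, q}, {o, p, r}, {o, p, s}, {p, q, r}, {p, q, s}, {p, r, s}, {o, p, q, r}, {o, p, q, s}, {o, p, r, s}, {p, q, r, s}, {o, p, q, r, s}}.
int(A) = ⋃ {U ∈ τ : U ⊆ A}. Opens contained in A: ∅, {q}, {r}, {q, r}.
Taking the union of these: int(A) = {q, r}.
cl(A) = ⋂ {C closed : A ⊆ C}. Closed sets containing A: {p, q, r}, {o, p, q, r}, {p, q, r, s}, {o, p, q, r, s}.
Intersecting these: cl(A) = {p, q, r}.
∂A = cl(A) ∖ int(A) = {p, q, r} ∖ {q, r} = {p}.


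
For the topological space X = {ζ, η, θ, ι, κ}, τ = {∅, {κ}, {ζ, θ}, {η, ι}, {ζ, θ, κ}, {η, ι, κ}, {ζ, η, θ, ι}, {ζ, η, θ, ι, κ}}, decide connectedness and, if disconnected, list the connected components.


(X, τ) is disconnected; components = [{κ}, {ζ, θ}, {η, ι}].

Find clopen sets (U ∈ τ with X ∖ U ∈ τ):
  U = ∅, X ∖ U = {ζ, η, θ, ι, κ} — both open, so U is clopen.
  U = {κ}, X ∖ U = {ζ, η, θ, ι} — both open, so U is clopen.
  U = {ζ, θ}, X ∖ U = {η, ι, κ} — both open, so U is clopen.
  U = {η, ι}, X ∖ U = {ζ, θ, κ} — both open, so U is clopen.
  U = {ζ, θ, κ}, X ∖ U = {η, ι} — both open, so U is clopen.
  U = {η, ι, κ}, X ∖ U = {ζ, θ} — both open, so U is clopen.
  U = {ζ, η, θ, ι}, X ∖ U = {κ} — both open, so U is clopen.
  U = {ζ, η, θ, ι, κ}, X ∖ U = ∅ — both open, so U is clopen.
Nontrivial clopen(s) exist: e.g. {η, ι}. So (X, τ) is disconnected.
Compute connected components by grouping points that agree on all clopens:
  component: {κ}
  component: {ζ, θ}
  component: {η, ι}


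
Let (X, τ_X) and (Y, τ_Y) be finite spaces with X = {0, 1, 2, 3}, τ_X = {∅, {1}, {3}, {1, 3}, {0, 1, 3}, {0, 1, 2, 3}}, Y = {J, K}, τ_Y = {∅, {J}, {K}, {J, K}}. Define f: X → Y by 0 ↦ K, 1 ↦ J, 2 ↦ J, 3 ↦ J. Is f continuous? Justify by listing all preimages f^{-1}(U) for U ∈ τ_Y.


f is NOT continuous.

Compute f^{-1}(U) for each U ∈ τ_Y:
  U = ∅: f^{-1}(U) = ∅ ∈ τ_X ✓.
  U = {J}: f^{-1}(U) = {1, 2, 3} ∉ τ_X ✗.
  U = {K}: f^{-1}(U) = {0} ∉ τ_X ✗.
  U = {J, K}: f^{-1}(U) = {0, 1, 2, 3} ∈ τ_X ✓.
Found U = {J} with f^{-1}(U) = {1, 2, 3} not in τ_X. Therefore f is NOT continuous.


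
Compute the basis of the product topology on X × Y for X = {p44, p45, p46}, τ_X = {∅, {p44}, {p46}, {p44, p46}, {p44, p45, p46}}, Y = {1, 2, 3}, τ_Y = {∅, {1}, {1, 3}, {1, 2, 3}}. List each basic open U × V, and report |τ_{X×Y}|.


Basis B = {∅ × ∅, {p44} × {1}, {p46} × {1}, {p44} × {1, 3}, {p44, p46} × {1}, {p46} × {1, 3}, {p44} × {1, 2, 3}, {p44, p45, p46} × {1}, {p46} × {1, 2, 3}, {p44, p46} × {1, 3}, {p44, p46} × {1, 2, 3}, {p44, p45, p46} × {1, 3}, {p44, p45, p46} × {1, 2, 3}}; |τ_{X×Y}| = 30.

Enumerate products U × V with U ∈ τ_X, V ∈ τ_Y (deduplicated):
  ∅ × ∅ = {} (∅)
  {p44} × {1} = {(p44,1)}
  {p46} × {1} = {(p46,1)}
  {p44} × {1, 3} = {(p44,1), (p44,3)}
  {p44, p46} × {1} = {(p44,1), (p46,1)}
  {p46} × {1, 3} = {(p46,1), (p46,3)}
  {p44} × {1, 2, 3} = {(p44,1), (p44,2), (p44,3)}
  {p44, p45, p46} × {1} = {(p44,1), (p45,1), (p46,1)}
  {p46} × {1, 2, 3} = {(p46,1), (p46,2), (p46,3)}
  {p44, p46} × {1, 3} = {(p44,1), (p44,3), (p46,1), (p46,3)}
  {p44, p46} × {1, 2, 3} = {(p44,1), (p44,2), (p44,3), (p46,1), (p46,2), (p46,3)}
  {p44, p45, p46} × {1, 3} = {(p44,1), (p44,3), (p45,1), (p45,3), (p46,1), (p46,3)}
  {p44, p45, p46} × {1, 2, 3} = {(p44,1), (p44,2), (p44,3), (p45,1), (p45,2), (p45,3), (p46,1), (p46,2), (p46,3)}
These 13 distinct sets form the basis B.
Close under arbitrary unions to get τ_{X×Y}; counting gives |τ_{X×Y}| = 30.


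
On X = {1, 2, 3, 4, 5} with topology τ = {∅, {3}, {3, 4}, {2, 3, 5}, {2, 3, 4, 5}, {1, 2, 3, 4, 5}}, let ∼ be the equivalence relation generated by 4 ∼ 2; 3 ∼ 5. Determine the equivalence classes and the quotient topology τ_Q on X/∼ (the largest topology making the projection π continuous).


X/∼ = {[1], [2=4], [3=5]}; |τ_Q| = 3.

Equivalence classes: [1], [2=4], [3=5].
Quotient map π: X → X/∼ sends 1 ↦ [1], 2 ↦ [2=4], 3 ↦ [3=5], 4 ↦ [2=4], 5 ↦ [3=5].
For each subset V ⊆ X/∼, compute π^{-1}(V) ⊆ X and check whether π^{-1}(V) ∈ τ. V is open in τ_Q iff π^{-1}(V) ∈ τ.
  V = {}: π^{-1}(V) = ∅ ∈ τ ✓.
  V = {[1]}: π^{-1}(V) = {1} ∉ τ ✗.
  V = {[2=4]}: π^{-1}(V) = {2, 4} ∉ τ ✗.
  V = {[1], [2=4]}: π^{-1}(V) = {1, 2, 4} ∉ τ ✗.
  V = {[3=5]}: π^{-1}(V) = {3, 5} ∉ τ ✗.
  V = {[1], [3=5]}: π^{-1}(V) = {1, 3, 5} ∉ τ ✗.
  V = {[2=4], [3=5]}: π^{-1}(V) = {2, 3, 4, 5} ∈ τ ✓.
  V = {[1], [2=4], [3=5]}: π^{-1}(V) = {1, 2, 3, 4, 5} ∈ τ ✓.
Open sets in the quotient: τ_Q = {{}, {[2=4], [3=5]}, {[1], [2=4], [3=5]}} (3 elements).


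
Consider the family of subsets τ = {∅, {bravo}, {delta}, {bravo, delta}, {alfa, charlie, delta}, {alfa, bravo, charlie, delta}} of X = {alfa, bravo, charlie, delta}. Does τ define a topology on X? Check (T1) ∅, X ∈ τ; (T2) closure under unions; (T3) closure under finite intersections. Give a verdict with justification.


τ IS a topology on X.

Axiom (T1): ∅ ∈ τ? Yes; X ∈ τ? Yes.
Axiom (T2/T3): check pairwise unions and intersections of members of τ.
All pairwise intersections and unions checked — each lies in τ. Therefore τ satisfies (T1), (T2), (T3): it IS a topology on X.


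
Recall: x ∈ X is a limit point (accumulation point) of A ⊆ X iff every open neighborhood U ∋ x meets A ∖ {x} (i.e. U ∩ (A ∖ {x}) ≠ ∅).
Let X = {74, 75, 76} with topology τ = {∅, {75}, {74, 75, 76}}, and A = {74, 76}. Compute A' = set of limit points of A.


A' = {74, 76}

For each x ∈ X, list the open sets U ∈ τ with x ∈ U, then check whether U ∩ (A ∖ {x}) ≠ ∅ for every such U.
  x = 74: opens ∋ x are {74, 75, 76}; each meets A ∖ {74}, so x IS a limit point.
  x = 75: open {75} ∋ x has {75} ∩ (A ∖ {75}) = ∅, so x is NOT a limit point.
  x = 76: opens ∋ x are {74, 75, 76}; each meets A ∖ {76}, so x IS a limit point.
Collecting: A' = {74, 76}.


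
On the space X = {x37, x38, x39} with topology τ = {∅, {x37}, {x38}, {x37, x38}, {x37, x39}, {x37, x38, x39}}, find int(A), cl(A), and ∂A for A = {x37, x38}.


int(A) = {x37, x38}, cl(A) = {x37, x38, x39}, ∂A = {x39}.

Closed sets in (X, τ) are complements of opens:
  closed(X, τ) = {∅, {x38}, {x39}, {x37, x39}, {x38, x39}, {x37, x38, x39}}.
int(A) = ⋃ {U ∈ τ : U ⊆ A}. Opens contained in A: ∅, {x37}, {x38}, {x37, x38}.
Taking the union of these: int(A) = {x37, x38}.
cl(A) = ⋂ {C closed : A ⊆ C}. Closed sets containing A: {x37, x38, x39}.
Intersecting these: cl(A) = {x37, x38, x39}.
∂A = cl(A) ∖ int(A) = {x37, x38, x39} ∖ {x37, x38} = {x39}.


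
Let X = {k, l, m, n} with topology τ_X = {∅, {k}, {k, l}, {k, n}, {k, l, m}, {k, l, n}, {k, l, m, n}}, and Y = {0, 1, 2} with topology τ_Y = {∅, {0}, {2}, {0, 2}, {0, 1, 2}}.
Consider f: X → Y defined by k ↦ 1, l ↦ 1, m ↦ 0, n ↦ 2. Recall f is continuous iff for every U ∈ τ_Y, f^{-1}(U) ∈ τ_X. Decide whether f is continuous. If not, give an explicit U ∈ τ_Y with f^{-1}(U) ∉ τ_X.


f is NOT continuous.

Compute f^{-1}(U) for each U ∈ τ_Y:
  U = ∅: f^{-1}(U) = ∅ ∈ τ_X ✓.
  U = {0}: f^{-1}(U) = {m} ∉ τ_X ✗.
  U = {2}: f^{-1}(U) = {n} ∉ τ_X ✗.
  U = {0, 2}: f^{-1}(U) = {m, n} ∉ τ_X ✗.
  U = {0, 1, 2}: f^{-1}(U) = {k, l, m, n} ∈ τ_X ✓.
Found U = {0} with f^{-1}(U) = {m} not in τ_X. Therefore f is NOT continuous.


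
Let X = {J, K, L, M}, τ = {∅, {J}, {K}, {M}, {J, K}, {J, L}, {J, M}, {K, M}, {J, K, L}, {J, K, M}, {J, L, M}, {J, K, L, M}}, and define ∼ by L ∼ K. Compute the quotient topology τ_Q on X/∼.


X/∼ = {[J], [K=L], [M]}; |τ_Q| = 6.

Equivalence classes: [J], [K=L], [M].
Quotient map π: X → X/∼ sends J ↦ [J], K ↦ [K=L], L ↦ [K=L], M ↦ [M].
For each subset V ⊆ X/∼, compute π^{-1}(V) ⊆ X and check whether π^{-1}(V) ∈ τ. V is open in τ_Q iff π^{-1}(V) ∈ τ.
  V = {}: π^{-1}(V) = ∅ ∈ τ ✓.
  V = {[J]}: π^{-1}(V) = {J} ∈ τ ✓.
  V = {[K=L]}: π^{-1}(V) = {K, L} ∉ τ ✗.
  V = {[J], [K=L]}: π^{-1}(V) = {J, K, L} ∈ τ ✓.
  V = {[M]}: π^{-1}(V) = {M} ∈ τ ✓.
  V = {[J], [M]}: π^{-1}(V) = {J, M} ∈ τ ✓.
  V = {[K=L], [M]}: π^{-1}(V) = {K, L, M} ∉ τ ✗.
  V = {[J], [K=L], [M]}: π^{-1}(V) = {J, K, L, M} ∈ τ ✓.
Open sets in the quotient: τ_Q = {{}, {[J]}, {[J], [K=L]}, {[M]}, {[J], [M]}, {[J], [K=L], [M]}} (6 elements).


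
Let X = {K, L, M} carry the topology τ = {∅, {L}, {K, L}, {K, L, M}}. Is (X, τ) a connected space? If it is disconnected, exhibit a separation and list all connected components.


(X, τ) is connected.

Find clopen sets (U ∈ τ with X ∖ U ∈ τ):
  U = ∅, X ∖ U = {K, L, M} — both open, so U is clopen.
  U = {K, L, M}, X ∖ U = ∅ — both open, so U is clopen.
Only trivial clopens (∅ and X) exist, so (X, τ) is connected.
Compute connected components by grouping points that agree on all clopens:
  component: {K, L, M}


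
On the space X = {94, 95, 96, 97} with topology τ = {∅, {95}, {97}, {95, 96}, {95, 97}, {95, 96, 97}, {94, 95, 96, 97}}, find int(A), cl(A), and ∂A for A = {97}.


int(A) = {97}, cl(A) = {94, 97}, ∂A = {94}.

Closed sets in (X, τ) are complements of opens:
  closed(X, τ) = {∅, {94}, {94, 96}, {94, 97}, {94, 95, 96}, {94, 96, 97}, {94, 95, 96, 97}}.
int(A) = ⋃ {U ∈ τ : U ⊆ A}. Opens contained in A: ∅, {97}.
Taking the union of these: int(A) = {97}.
cl(A) = ⋂ {C closed : A ⊆ C}. Closed sets containing A: {94, 97}, {94, 96, 97}, {94, 95, 96, 97}.
Intersecting these: cl(A) = {94, 97}.
∂A = cl(A) ∖ int(A) = {94, 97} ∖ {97} = {94}.


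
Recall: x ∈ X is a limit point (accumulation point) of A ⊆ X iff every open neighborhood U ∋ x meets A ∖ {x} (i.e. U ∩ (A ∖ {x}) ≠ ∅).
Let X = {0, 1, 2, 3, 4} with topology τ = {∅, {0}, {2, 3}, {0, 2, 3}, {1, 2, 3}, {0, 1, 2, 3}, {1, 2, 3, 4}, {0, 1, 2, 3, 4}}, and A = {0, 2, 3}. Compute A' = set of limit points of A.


A' = {1, 2, 3, 4}

For each x ∈ X, list the open sets U ∈ τ with x ∈ U, then check whether U ∩ (A ∖ {x}) ≠ ∅ for every such U.
  x = 0: open {0} ∋ x has {0} ∩ (A ∖ {0}) = ∅, so x is NOT a limit point.
  x = 1: opens ∋ x are {1, 2, 3}, {0, 1, 2, 3}, {1, 2, 3, 4}, {0, 1, 2, 3, 4}; each meets A ∖ {1}, so x IS a limit point.
  x = 2: opens ∋ x are {2, 3}, {0, 2, 3}, {1, 2, 3}, {0, 1, 2, 3}, {1, 2, 3, 4}, {0, 1, 2, 3, 4}; each meets A ∖ {2}, so x IS a limit point.
  x = 3: opens ∋ x are {2, 3}, {0, 2, 3}, {1, 2, 3}, {0, 1, 2, 3}, {1, 2, 3, 4}, {0, 1, 2, 3, 4}; each meets A ∖ {3}, so x IS a limit point.
  x = 4: opens ∋ x are {1, 2, 3, 4}, {0, 1, 2, 3, 4}; each meets A ∖ {4}, so x IS a limit point.
Collecting: A' = {1, 2, 3, 4}.


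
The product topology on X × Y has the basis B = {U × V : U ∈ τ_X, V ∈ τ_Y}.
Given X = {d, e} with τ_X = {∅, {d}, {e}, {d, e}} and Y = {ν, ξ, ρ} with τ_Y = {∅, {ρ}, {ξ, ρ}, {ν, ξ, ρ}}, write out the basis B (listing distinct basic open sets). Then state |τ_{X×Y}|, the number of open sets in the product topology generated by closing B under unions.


Basis B = {∅ × ∅, {d} × {ρ}, {e} × {ρ}, {d} × {ξ, ρ}, {d, e} × {ρ}, {e} × {ξ, ρ}, {d} × {ν, ξ, ρ}, {e} × {ν, ξ, ρ}, {d, e} × {ξ, ρ}, {d, e} × {ν, ξ, ρ}}; |τ_{X×Y}| = 16.

Enumerate products U × V with U ∈ τ_X, V ∈ τ_Y (deduplicated):
  ∅ × ∅ = {} (∅)
  {d} × {ρ} = {(d,ρ)}
  {e} × {ρ} = {(e,ρ)}
  {d} × {ξ, ρ} = {(d,ξ), (d,ρ)}
  {d, e} × {ρ} = {(d,ρ), (e,ρ)}
  {e} × {ξ, ρ} = {(e,ξ), (e,ρ)}
  {d} × {ν, ξ, ρ} = {(d,ν), (d,ξ), (d,ρ)}
  {e} × {ν, ξ, ρ} = {(e,ν), (e,ξ), (e,ρ)}
  {d, e} × {ξ, ρ} = {(d,ξ), (d,ρ), (e,ξ), (e,ρ)}
  {d, e} × {ν, ξ, ρ} = {(d,ν), (d,ξ), (d,ρ), (e,ν), (e,ξ), (e,ρ)}
These 10 distinct sets form the basis B.
Close under arbitrary unions to get τ_{X×Y}; counting gives |τ_{X×Y}| = 16.


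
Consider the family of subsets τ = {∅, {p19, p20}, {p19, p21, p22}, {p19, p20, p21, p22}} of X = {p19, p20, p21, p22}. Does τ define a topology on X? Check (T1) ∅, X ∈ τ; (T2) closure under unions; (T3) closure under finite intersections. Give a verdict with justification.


τ is NOT a topology on X.

Axiom (T1): ∅ ∈ τ? Yes; X ∈ τ? Yes.
Axiom (T2/T3): check pairwise unions and intersections of members of τ.
Counterexample for (T3): {p19, p20} ∩ {p19, p21, p22} = {p19} ∉ τ. Therefore τ is NOT a topology.


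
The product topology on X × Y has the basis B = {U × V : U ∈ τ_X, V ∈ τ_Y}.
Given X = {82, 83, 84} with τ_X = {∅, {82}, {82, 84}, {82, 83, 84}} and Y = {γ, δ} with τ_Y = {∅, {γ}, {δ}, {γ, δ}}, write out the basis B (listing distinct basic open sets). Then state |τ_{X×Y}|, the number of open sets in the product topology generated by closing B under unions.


Basis B = {∅ × ∅, {82} × {γ}, {82} × {δ}, {82} × {γ, δ}, {82, 84} × {γ}, {82, 84} × {δ}, {82, 83, 84} × {γ}, {82, 83, 84} × {δ}, {82, 84} × {γ, δ}, {82, 83, 84} × {γ, δ}}; |τ_{X×Y}| = 16.

Enumerate products U × V with U ∈ τ_X, V ∈ τ_Y (deduplicated):
  ∅ × ∅ = {} (∅)
  {82} × {γ} = {(82,γ)}
  {82} × {δ} = {(82,δ)}
  {82} × {γ, δ} = {(82,γ), (82,δ)}
  {82, 84} × {γ} = {(82,γ), (84,γ)}
  {82, 84} × {δ} = {(82,δ), (84,δ)}
  {82, 83, 84} × {γ} = {(82,γ), (83,γ), (84,γ)}
  {82, 83, 84} × {δ} = {(82,δ), (83,δ), (84,δ)}
  {82, 84} × {γ, δ} = {(82,γ), (82,δ), (84,γ), (84,δ)}
  {82, 83, 84} × {γ, δ} = {(82,γ), (82,δ), (83,γ), (83,δ), (84,γ), (84,δ)}
These 10 distinct sets form the basis B.
Close under arbitrary unions to get τ_{X×Y}; counting gives |τ_{X×Y}| = 16.


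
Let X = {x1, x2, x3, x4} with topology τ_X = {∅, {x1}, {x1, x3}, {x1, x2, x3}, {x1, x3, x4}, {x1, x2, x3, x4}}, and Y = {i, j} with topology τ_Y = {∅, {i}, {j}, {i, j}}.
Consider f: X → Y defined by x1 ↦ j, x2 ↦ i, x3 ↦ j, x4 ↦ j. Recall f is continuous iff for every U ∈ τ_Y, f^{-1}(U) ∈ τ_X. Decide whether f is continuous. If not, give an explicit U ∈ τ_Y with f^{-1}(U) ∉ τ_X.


f is NOT continuous.

Compute f^{-1}(U) for each U ∈ τ_Y:
  U = ∅: f^{-1}(U) = ∅ ∈ τ_X ✓.
  U = {i}: f^{-1}(U) = {x2} ∉ τ_X ✗.
  U = {j}: f^{-1}(U) = {x1, x3, x4} ∈ τ_X ✓.
  U = {i, j}: f^{-1}(U) = {x1, x2, x3, x4} ∈ τ_X ✓.
Found U = {i} with f^{-1}(U) = {x2} not in τ_X. Therefore f is NOT continuous.


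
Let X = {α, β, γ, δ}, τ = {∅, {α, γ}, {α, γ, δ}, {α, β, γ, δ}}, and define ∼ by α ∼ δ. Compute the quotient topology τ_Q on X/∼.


X/∼ = {[α=δ], [β], [γ]}; |τ_Q| = 3.

Equivalence classes: [α=δ], [β], [γ].
Quotient map π: X → X/∼ sends α ↦ [α=δ], β ↦ [β], γ ↦ [γ], δ ↦ [α=δ].
For each subset V ⊆ X/∼, compute π^{-1}(V) ⊆ X and check whether π^{-1}(V) ∈ τ. V is open in τ_Q iff π^{-1}(V) ∈ τ.
  V = {}: π^{-1}(V) = ∅ ∈ τ ✓.
  V = {[α=δ]}: π^{-1}(V) = {α, δ} ∉ τ ✗.
  V = {[β]}: π^{-1}(V) = {β} ∉ τ ✗.
  V = {[α=δ], [β]}: π^{-1}(V) = {α, β, δ} ∉ τ ✗.
  V = {[γ]}: π^{-1}(V) = {γ} ∉ τ ✗.
  V = {[α=δ], [γ]}: π^{-1}(V) = {α, γ, δ} ∈ τ ✓.
  V = {[β], [γ]}: π^{-1}(V) = {β, γ} ∉ τ ✗.
  V = {[α=δ], [β], [γ]}: π^{-1}(V) = {α, β, γ, δ} ∈ τ ✓.
Open sets in the quotient: τ_Q = {{}, {[α=δ], [γ]}, {[α=δ], [β], [γ]}} (3 elements).


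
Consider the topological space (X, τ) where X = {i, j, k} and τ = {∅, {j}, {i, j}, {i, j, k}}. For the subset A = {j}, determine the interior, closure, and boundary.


int(A) = {j}, cl(A) = {i, j, k}, ∂A = {i, k}.

Closed sets in (X, τ) are complements of opens:
  closed(X, τ) = {∅, {k}, {i, k}, {i, j, k}}.
int(A) = ⋃ {U ∈ τ : U ⊆ A}. Opens contained in A: ∅, {j}.
Taking the union of these: int(A) = {j}.
cl(A) = ⋂ {C closed : A ⊆ C}. Closed sets containing A: {i, j, k}.
Intersecting these: cl(A) = {i, j, k}.
∂A = cl(A) ∖ int(A) = {i, j, k} ∖ {j} = {i, k}.


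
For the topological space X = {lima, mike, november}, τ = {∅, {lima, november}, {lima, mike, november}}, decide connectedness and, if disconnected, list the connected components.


(X, τ) is connected.

Find clopen sets (U ∈ τ with X ∖ U ∈ τ):
  U = ∅, X ∖ U = {lima, mike, november} — both open, so U is clopen.
  U = {lima, mike, november}, X ∖ U = ∅ — both open, so U is clopen.
Only trivial clopens (∅ and X) exist, so (X, τ) is connected.
Compute connected components by grouping points that agree on all clopens:
  component: {lima, mike, november}


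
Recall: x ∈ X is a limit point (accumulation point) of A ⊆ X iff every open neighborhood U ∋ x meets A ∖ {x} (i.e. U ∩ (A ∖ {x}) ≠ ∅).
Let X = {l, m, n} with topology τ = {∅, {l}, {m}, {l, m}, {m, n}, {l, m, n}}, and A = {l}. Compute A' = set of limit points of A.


A' = ∅

For each x ∈ X, list the open sets U ∈ τ with x ∈ U, then check whether U ∩ (A ∖ {x}) ≠ ∅ for every such U.
  x = l: open {l} ∋ x has {l} ∩ (A ∖ {l}) = ∅, so x is NOT a limit point.
  x = m: open {m} ∋ x has {m} ∩ (A ∖ {m}) = ∅, so x is NOT a limit point.
  x = n: open {m, n} ∋ x has {m, n} ∩ (A ∖ {n}) = ∅, so x is NOT a limit point.
Collecting: A' = ∅.


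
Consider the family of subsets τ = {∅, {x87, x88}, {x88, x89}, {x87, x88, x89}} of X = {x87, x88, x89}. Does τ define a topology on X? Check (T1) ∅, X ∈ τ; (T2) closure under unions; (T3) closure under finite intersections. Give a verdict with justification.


τ is NOT a topology on X.

Axiom (T1): ∅ ∈ τ? Yes; X ∈ τ? Yes.
Axiom (T2/T3): check pairwise unions and intersections of members of τ.
Counterexample for (T3): {x87, x88} ∩ {x88, x89} = {x88} ∉ τ. Therefore τ is NOT a topology.


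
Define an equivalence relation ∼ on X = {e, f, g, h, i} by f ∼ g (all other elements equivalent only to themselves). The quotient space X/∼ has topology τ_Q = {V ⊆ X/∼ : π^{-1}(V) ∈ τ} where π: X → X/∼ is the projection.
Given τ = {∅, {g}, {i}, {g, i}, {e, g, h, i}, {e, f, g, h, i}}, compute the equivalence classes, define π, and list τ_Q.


X/∼ = {[e], [f=g], [h], [i]}; |τ_Q| = 3.

Equivalence classes: [e], [f=g], [h], [i].
Quotient map π: X → X/∼ sends e ↦ [e], f ↦ [f=g], g ↦ [f=g], h ↦ [h], i ↦ [i].
For each subset V ⊆ X/∼, compute π^{-1}(V) ⊆ X and check whether π^{-1}(V) ∈ τ. V is open in τ_Q iff π^{-1}(V) ∈ τ.
  V = {}: π^{-1}(V) = ∅ ∈ τ ✓.
  V = {[e]}: π^{-1}(V) = {e} ∉ τ ✗.
  V = {[f=g]}: π^{-1}(V) = {f, g} ∉ τ ✗.
  V = {[e], [f=g]}: π^{-1}(V) = {e, f, g} ∉ τ ✗.
  V = {[h]}: π^{-1}(V) = {h} ∉ τ ✗.
  V = {[e], [h]}: π^{-1}(V) = {e, h} ∉ τ ✗.
  V = {[f=g], [h]}: π^{-1}(V) = {f, g, h} ∉ τ ✗.
  V = {[e], [f=g], [h]}: π^{-1}(V) = {e, f, g, h} ∉ τ ✗.
  V = {[i]}: π^{-1}(V) = {i} ∈ τ ✓.
  V = {[e], [i]}: π^{-1}(V) = {e, i} ∉ τ ✗.
  V = {[f=g], [i]}: π^{-1}(V) = {f, g, i} ∉ τ ✗.
  V = {[e], [f=g], [i]}: π^{-1}(V) = {e, f, g, i} ∉ τ ✗.
  V = {[h], [i]}: π^{-1}(V) = {h, i} ∉ τ ✗.
  V = {[e], [h], [i]}: π^{-1}(V) = {e, h, i} ∉ τ ✗.
  V = {[f=g], [h], [i]}: π^{-1}(V) = {f, g, h, i} ∉ τ ✗.
  V = {[e], [f=g], [h], [i]}: π^{-1}(V) = {e, f, g, h, i} ∈ τ ✓.
Open sets in the quotient: τ_Q = {{}, {[i]}, {[e], [f=g], [h], [i]}} (3 elements).


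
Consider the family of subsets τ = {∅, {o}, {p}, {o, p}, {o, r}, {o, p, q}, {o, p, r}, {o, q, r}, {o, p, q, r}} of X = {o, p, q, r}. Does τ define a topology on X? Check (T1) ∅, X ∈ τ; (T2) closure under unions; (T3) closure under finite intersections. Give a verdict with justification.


τ is NOT a topology on X.

Axiom (T1): ∅ ∈ τ? Yes; X ∈ τ? Yes.
Axiom (T2/T3): check pairwise unions and intersections of members of τ.
Counterexample for (T3): {o, p, q} ∩ {o, q, r} = {o, q} ∉ τ. Therefore τ is NOT a topology.


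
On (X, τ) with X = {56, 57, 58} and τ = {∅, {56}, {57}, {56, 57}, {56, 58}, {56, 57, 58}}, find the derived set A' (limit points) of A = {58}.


A' = ∅

For each x ∈ X, list the open sets U ∈ τ with x ∈ U, then check whether U ∩ (A ∖ {x}) ≠ ∅ for every such U.
  x = 56: open {56} ∋ x has {56} ∩ (A ∖ {56}) = ∅, so x is NOT a limit point.
  x = 57: open {57} ∋ x has {57} ∩ (A ∖ {57}) = ∅, so x is NOT a limit point.
  x = 58: open {56, 58} ∋ x has {56, 58} ∩ (A ∖ {58}) = ∅, so x is NOT a limit point.
Collecting: A' = ∅.


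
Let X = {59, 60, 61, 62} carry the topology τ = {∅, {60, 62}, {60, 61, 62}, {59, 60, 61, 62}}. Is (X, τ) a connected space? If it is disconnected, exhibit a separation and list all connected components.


(X, τ) is connected.

Find clopen sets (U ∈ τ with X ∖ U ∈ τ):
  U = ∅, X ∖ U = {59, 60, 61, 62} — both open, so U is clopen.
  U = {59, 60, 61, 62}, X ∖ U = ∅ — both open, so U is clopen.
Only trivial clopens (∅ and X) exist, so (X, τ) is connected.
Compute connected components by grouping points that agree on all clopens:
  component: {59, 60, 61, 62}


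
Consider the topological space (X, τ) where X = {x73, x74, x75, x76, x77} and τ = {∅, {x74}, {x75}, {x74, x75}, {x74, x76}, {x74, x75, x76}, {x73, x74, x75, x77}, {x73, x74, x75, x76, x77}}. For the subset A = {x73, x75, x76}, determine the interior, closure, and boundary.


int(A) = {x75}, cl(A) = {x73, x75, x76, x77}, ∂A = {x73, x76, x77}.

Closed sets in (X, τ) are complements of opens:
  closed(X, τ) = {∅, {x76}, {x73, x77}, {x73, x75, x77}, {x73, x76, x77}, {x73, x74, x76, x77}, {x73, x75, x76, x77}, {x73, x74, x75, x76, x77}}.
int(A) = ⋃ {U ∈ τ : U ⊆ A}. Opens contained in A: ∅, {x75}.
Taking the union of these: int(A) = {x75}.
cl(A) = ⋂ {C closed : A ⊆ C}. Closed sets containing A: {x73, x75, x76, x77}, {x73, x74, x75, x76, x77}.
Intersecting these: cl(A) = {x73, x75, x76, x77}.
∂A = cl(A) ∖ int(A) = {x73, x75, x76, x77} ∖ {x75} = {x73, x76, x77}.


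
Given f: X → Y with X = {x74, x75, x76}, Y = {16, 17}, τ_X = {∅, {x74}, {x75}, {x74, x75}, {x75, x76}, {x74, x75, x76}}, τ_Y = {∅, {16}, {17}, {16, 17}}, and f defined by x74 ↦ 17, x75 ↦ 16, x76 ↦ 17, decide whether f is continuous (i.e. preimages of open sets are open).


f is NOT continuous.

Compute f^{-1}(U) for each U ∈ τ_Y:
  U = ∅: f^{-1}(U) = ∅ ∈ τ_X ✓.
  U = {16}: f^{-1}(U) = {x75} ∈ τ_X ✓.
  U = {17}: f^{-1}(U) = {x74, x76} ∉ τ_X ✗.
  U = {16, 17}: f^{-1}(U) = {x74, x75, x76} ∈ τ_X ✓.
Found U = {17} with f^{-1}(U) = {x74, x76} not in τ_X. Therefore f is NOT continuous.


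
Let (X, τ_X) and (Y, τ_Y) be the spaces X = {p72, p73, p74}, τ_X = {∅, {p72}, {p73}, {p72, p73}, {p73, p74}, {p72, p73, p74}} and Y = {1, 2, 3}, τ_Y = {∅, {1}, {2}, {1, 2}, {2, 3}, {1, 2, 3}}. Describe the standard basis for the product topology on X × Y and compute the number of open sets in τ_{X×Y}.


Basis B = {∅ × ∅, {p72} × {1}, {p72} × {2}, {p73} × {1}, {p73} × {2}, {p72} × {1, 2}, {p72, p73} × {1}, {p72} × {2, 3}, {p72, p73} × {2}, {p73} × {1, 2}, {p73, p74} × {1}, {p73} × {2, 3}, {p73, p74} × {2}, {p72} × {1, 2, 3}, {p72, p73, p74} × {1}, {p72, p73, p74} × {2}, {p73} × {1, 2, 3}, {p72, p73} × {1, 2}, {p72, p73} × {2, 3}, {p73, p74} × {1, 2}, {p73, p74} × {2, 3}, {p72, p73} × {1, 2, 3}, {p72, p73, p74} × {1, 2}, {p72, p73, p74} × {2, 3}, {p73, p74} × {1, 2, 3}, {p72, p73, p74} × {1, 2, 3}}; |τ_{X×Y}| = 108.

Enumerate products U × V with U ∈ τ_X, V ∈ τ_Y (deduplicated):
  ∅ × ∅ = {} (∅)
  {p72} × {1} = {(p72,1)}
  {p72} × {2} = {(p72,2)}
  {p73} × {1} = {(p73,1)}
  {p73} × {2} = {(p73,2)}
  {p72} × {1, 2} = {(p72,1), (p72,2)}
  {p72, p73} × {1} = {(p72,1), (p73,1)}
  {p72} × {2, 3} = {(p72,2), (p72,3)}
  {p72, p73} × {2} = {(p72,2), (p73,2)}
  {p73} × {1, 2} = {(p73,1), (p73,2)}
  {p73, p74} × {1} = {(p73,1), (p74,1)}
  {p73} × {2, 3} = {(p73,2), (p73,3)}
  {p73, p74} × {2} = {(p73,2), (p74,2)}
  {p72} × {1, 2, 3} = {(p72,1), (p72,2), (p72,3)}
  {p72, p73, p74} × {1} = {(p72,1), (p73,1), (p74,1)}
  {p72, p73, p74} × {2} = {(p72,2), (p73,2), (p74,2)}
  {p73} × {1, 2, 3} = {(p73,1), (p73,2), (p73,3)}
  {p72, p73} × {1, 2} = {(p72,1), (p72,2), (p73,1), (p73,2)}
  {p72, p73} × {2, 3} = {(p72,2), (p72,3), (p73,2), (p73,3)}
  {p73, p74} × {1, 2} = {(p73,1), (p73,2), (p74,1), (p74,2)}
  {p73, p74} × {2, 3} = {(p73,2), (p73,3), (p74,2), (p74,3)}
  {p72, p73} × {1, 2, 3} = {(p72,1), (p72,2), (p72,3), (p73,1), (p73,2), (p73,3)}
  {p72, p73, p74} × {1, 2} = {(p72,1), (p72,2), (p73,1), (p73,2), (p74,1), (p74,2)}
  {p72, p73, p74} × {2, 3} = {(p72,2), (p72,3), (p73,2), (p73,3), (p74,2), (p74,3)}
  {p73, p74} × {1, 2, 3} = {(p73,1), (p73,2), (p73,3), (p74,1), (p74,2), (p74,3)}
  {p72, p73, p74} × {1, 2, 3} = {(p72,1), (p72,2), (p72,3), (p73,1), (p73,2), (p73,3), (p74,1), (p74,2), (p74,3)}
These 26 distinct sets form the basis B.
Close under arbitrary unions to get τ_{X×Y}; counting gives |τ_{X×Y}| = 108.


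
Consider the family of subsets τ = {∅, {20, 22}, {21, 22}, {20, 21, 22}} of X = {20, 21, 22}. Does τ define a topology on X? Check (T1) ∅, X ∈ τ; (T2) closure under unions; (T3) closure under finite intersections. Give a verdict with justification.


τ is NOT a topology on X.

Axiom (T1): ∅ ∈ τ? Yes; X ∈ τ? Yes.
Axiom (T2/T3): check pairwise unions and intersections of members of τ.
Counterexample for (T3): {20, 22} ∩ {21, 22} = {22} ∉ τ. Therefore τ is NOT a topology.


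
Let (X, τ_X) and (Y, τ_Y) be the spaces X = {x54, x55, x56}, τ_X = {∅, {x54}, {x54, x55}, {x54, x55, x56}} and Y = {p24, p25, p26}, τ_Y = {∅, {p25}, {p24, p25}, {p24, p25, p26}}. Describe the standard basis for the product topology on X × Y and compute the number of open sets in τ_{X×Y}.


Basis B = {∅ × ∅, {x54} × {p25}, {x54} × {p24, p25}, {x54, x55} × {p25}, {x54} × {p24, p25, p26}, {x54, x55, x56} × {p25}, {x54, x55} × {p24, p25}, {x54, x55} × {p24, p25, p26}, {x54, x55, x56} × {p24, p25}, {x54, x55, x56} × {p24, p25, p26}}; |τ_{X×Y}| = 20.

Enumerate products U × V with U ∈ τ_X, V ∈ τ_Y (deduplicated):
  ∅ × ∅ = {} (∅)
  {x54} × {p25} = {(x54,p25)}
  {x54} × {p24, p25} = {(x54,p24), (x54,p25)}
  {x54, x55} × {p25} = {(x54,p25), (x55,p25)}
  {x54} × {p24, p25, p26} = {(x54,p24), (x54,p25), (x54,p26)}
  {x54, x55, x56} × {p25} = {(x54,p25), (x55,p25), (x56,p25)}
  {x54, x55} × {p24, p25} = {(x54,p24), (x54,p25), (x55,p24), (x55,p25)}
  {x54, x55} × {p24, p25, p26} = {(x54,p24), (x54,p25), (x54,p26), (x55,p24), (x55,p25), (x55,p26)}
  {x54, x55, x56} × {p24, p25} = {(x54,p24), (x54,p25), (x55,p24), (x55,p25), (x56,p24), (x56,p25)}
  {x54, x55, x56} × {p24, p25, p26} = {(x54,p24), (x54,p25), (x54,p26), (x55,p24), (x55,p25), (x55,p26), (x56,p24), (x56,p25), (x56,p26)}
These 10 distinct sets form the basis B.
Close under arbitrary unions to get τ_{X×Y}; counting gives |τ_{X×Y}| = 20.


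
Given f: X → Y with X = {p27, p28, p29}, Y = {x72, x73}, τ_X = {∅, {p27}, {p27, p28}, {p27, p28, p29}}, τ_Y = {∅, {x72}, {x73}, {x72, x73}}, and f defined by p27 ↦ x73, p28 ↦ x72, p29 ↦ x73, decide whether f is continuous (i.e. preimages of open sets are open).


f is NOT continuous.

Compute f^{-1}(U) for each U ∈ τ_Y:
  U = ∅: f^{-1}(U) = ∅ ∈ τ_X ✓.
  U = {x72}: f^{-1}(U) = {p28} ∉ τ_X ✗.
  U = {x73}: f^{-1}(U) = {p27, p29} ∉ τ_X ✗.
  U = {x72, x73}: f^{-1}(U) = {p27, p28, p29} ∈ τ_X ✓.
Found U = {x72} with f^{-1}(U) = {p28} not in τ_X. Therefore f is NOT continuous.


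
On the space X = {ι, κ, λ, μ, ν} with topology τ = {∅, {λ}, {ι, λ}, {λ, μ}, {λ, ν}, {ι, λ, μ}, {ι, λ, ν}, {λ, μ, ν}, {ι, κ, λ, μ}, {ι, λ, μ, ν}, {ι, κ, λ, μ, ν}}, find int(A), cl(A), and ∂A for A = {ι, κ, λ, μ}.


int(A) = {ι, κ, λ, μ}, cl(A) = {ι, κ, λ, μ, ν}, ∂A = {ν}.

Closed sets in (X, τ) are complements of opens:
  closed(X, τ) = {∅, {κ}, {ν}, {ι, κ}, {κ, μ}, {κ, ν}, {ι, κ, μ}, {ι, κ, ν}, {κ, μ, ν}, {ι, κ, μ, ν}, {ι, κ, λ, μ, ν}}.
int(A) = ⋃ {U ∈ τ : U ⊆ A}. Opens contained in A: ∅, {λ}, {ι, λ}, {λ, μ}, {ι, λ, μ}, {ι, κ, λ, μ}.
Taking the union of these: int(A) = {ι, κ, λ, μ}.
cl(A) = ⋂ {C closed : A ⊆ C}. Closed sets containing A: {ι, κ, λ, μ, ν}.
Intersecting these: cl(A) = {ι, κ, λ, μ, ν}.
∂A = cl(A) ∖ int(A) = {ι, κ, λ, μ, ν} ∖ {ι, κ, λ, μ} = {ν}.


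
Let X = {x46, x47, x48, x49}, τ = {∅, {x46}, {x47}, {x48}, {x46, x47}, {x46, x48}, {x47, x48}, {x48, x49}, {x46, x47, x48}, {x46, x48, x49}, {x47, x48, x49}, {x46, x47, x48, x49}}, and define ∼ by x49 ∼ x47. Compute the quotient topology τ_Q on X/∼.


X/∼ = {[x46], [x47=x49], [x48]}; |τ_Q| = 6.

Equivalence classes: [x46], [x47=x49], [x48].
Quotient map π: X → X/∼ sends x46 ↦ [x46], x47 ↦ [x47=x49], x48 ↦ [x48], x49 ↦ [x47=x49].
For each subset V ⊆ X/∼, compute π^{-1}(V) ⊆ X and check whether π^{-1}(V) ∈ τ. V is open in τ_Q iff π^{-1}(V) ∈ τ.
  V = {}: π^{-1}(V) = ∅ ∈ τ ✓.
  V = {[x46]}: π^{-1}(V) = {x46} ∈ τ ✓.
  V = {[x47=x49]}: π^{-1}(V) = {x47, x49} ∉ τ ✗.
  V = {[x46], [x47=x49]}: π^{-1}(V) = {x46, x47, x49} ∉ τ ✗.
  V = {[x48]}: π^{-1}(V) = {x48} ∈ τ ✓.
  V = {[x46], [x48]}: π^{-1}(V) = {x46, x48} ∈ τ ✓.
  V = {[x47=x49], [x48]}: π^{-1}(V) = {x47, x48, x49} ∈ τ ✓.
  V = {[x46], [x47=x49], [x48]}: π^{-1}(V) = {x46, x47, x48, x49} ∈ τ ✓.
Open sets in the quotient: τ_Q = {{}, {[x46]}, {[x48]}, {[x46], [x48]}, {[x47=x49], [x48]}, {[x46], [x47=x49], [x48]}} (6 elements).


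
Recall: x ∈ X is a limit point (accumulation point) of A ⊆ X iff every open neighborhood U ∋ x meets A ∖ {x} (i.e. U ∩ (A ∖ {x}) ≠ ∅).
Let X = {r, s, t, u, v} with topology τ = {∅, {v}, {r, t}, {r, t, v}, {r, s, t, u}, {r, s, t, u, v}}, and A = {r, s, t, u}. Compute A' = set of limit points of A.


A' = {r, s, t, u}

For each x ∈ X, list the open sets U ∈ τ with x ∈ U, then check whether U ∩ (A ∖ {x}) ≠ ∅ for every such U.
  x = r: opens ∋ x are {r, t}, {r, t, v}, {r, s, t, u}, {r, s, t, u, v}; each meets A ∖ {r}, so x IS a limit point.
  x = s: opens ∋ x are {r, s, t, u}, {r, s, t, u, v}; each meets A ∖ {s}, so x IS a limit point.
  x = t: opens ∋ x are {r, t}, {r, t, v}, {r, s, t, u}, {r, s, t, u, v}; each meets A ∖ {t}, so x IS a limit point.
  x = u: opens ∋ x are {r, s, t, u}, {r, s, t, u, v}; each meets A ∖ {u}, so x IS a limit point.
  x = v: open {v} ∋ x has {v} ∩ (A ∖ {v}) = ∅, so x is NOT a limit point.
Collecting: A' = {r, s, t, u}.


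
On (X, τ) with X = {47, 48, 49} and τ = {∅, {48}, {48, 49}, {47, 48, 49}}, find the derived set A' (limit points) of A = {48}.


A' = {47, 49}

For each x ∈ X, list the open sets U ∈ τ with x ∈ U, then check whether U ∩ (A ∖ {x}) ≠ ∅ for every such U.
  x = 47: opens ∋ x are {47, 48, 49}; each meets A ∖ {47}, so x IS a limit point.
  x = 48: open {48} ∋ x has {48} ∩ (A ∖ {48}) = ∅, so x is NOT a limit point.
  x = 49: opens ∋ x are {48, 49}, {47, 48, 49}; each meets A ∖ {49}, so x IS a limit point.
Collecting: A' = {47, 49}.


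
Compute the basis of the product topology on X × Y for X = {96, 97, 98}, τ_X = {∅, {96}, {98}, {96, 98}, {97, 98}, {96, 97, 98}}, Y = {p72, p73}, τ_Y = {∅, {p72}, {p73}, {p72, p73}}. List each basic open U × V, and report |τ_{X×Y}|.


Basis B = {∅ × ∅, {96} × {p72}, {96} × {p73}, {98} × {p72}, {98} × {p73}, {96} × {p72, p73}, {96, 98} × {p72}, {96, 98} × {p73}, {97, 98} × {p72}, {97, 98} × {p73}, {98} × {p72, p73}, {96, 97, 98} × {p72}, {96, 97, 98} × {p73}, {96, 98} × {p72, p73}, {97, 98} × {p72, p73}, {96, 97, 98} × {p72, p73}}; |τ_{X×Y}| = 36.

Enumerate products U × V with U ∈ τ_X, V ∈ τ_Y (deduplicated):
  ∅ × ∅ = {} (∅)
  {96} × {p72} = {(96,p72)}
  {96} × {p73} = {(96,p73)}
  {98} × {p72} = {(98,p72)}
  {98} × {p73} = {(98,p73)}
  {96} × {p72, p73} = {(96,p72), (96,p73)}
  {96, 98} × {p72} = {(96,p72), (98,p72)}
  {96, 98} × {p73} = {(96,p73), (98,p73)}
  {97, 98} × {p72} = {(97,p72), (98,p72)}
  {97, 98} × {p73} = {(97,p73), (98,p73)}
  {98} × {p72, p73} = {(98,p72), (98,p73)}
  {96, 97, 98} × {p72} = {(96,p72), (97,p72), (98,p72)}
  {96, 97, 98} × {p73} = {(96,p73), (97,p73), (98,p73)}
  {96, 98} × {p72, p73} = {(96,p72), (96,p73), (98,p72), (98,p73)}
  {97, 98} × {p72, p73} = {(97,p72), (97,p73), (98,p72), (98,p73)}
  {96, 97, 98} × {p72, p73} = {(96,p72), (96,p73), (97,p72), (97,p73), (98,p72), (98,p73)}
These 16 distinct sets form the basis B.
Close under arbitrary unions to get τ_{X×Y}; counting gives |τ_{X×Y}| = 36.


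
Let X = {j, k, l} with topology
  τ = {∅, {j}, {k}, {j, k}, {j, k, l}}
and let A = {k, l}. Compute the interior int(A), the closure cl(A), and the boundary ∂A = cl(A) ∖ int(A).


int(A) = {k}, cl(A) = {k, l}, ∂A = {l}.

Closed sets in (X, τ) are complements of opens:
  closed(X, τ) = {∅, {l}, {j, l}, {k, l}, {j, k, l}}.
int(A) = ⋃ {U ∈ τ : U ⊆ A}. Opens contained in A: ∅, {k}.
Taking the union of these: int(A) = {k}.
cl(A) = ⋂ {C closed : A ⊆ C}. Closed sets containing A: {k, l}, {j, k, l}.
Intersecting these: cl(A) = {k, l}.
∂A = cl(A) ∖ int(A) = {k, l} ∖ {k} = {l}.


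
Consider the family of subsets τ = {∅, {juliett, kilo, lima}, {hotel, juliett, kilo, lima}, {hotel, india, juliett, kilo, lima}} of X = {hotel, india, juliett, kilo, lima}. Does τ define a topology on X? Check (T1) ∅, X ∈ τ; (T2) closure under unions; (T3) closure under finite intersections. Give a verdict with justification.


τ IS a topology on X.

Axiom (T1): ∅ ∈ τ? Yes; X ∈ τ? Yes.
Axiom (T2/T3): check pairwise unions and intersections of members of τ.
All pairwise intersections and unions checked — each lies in τ. Therefore τ satisfies (T1), (T2), (T3): it IS a topology on X.


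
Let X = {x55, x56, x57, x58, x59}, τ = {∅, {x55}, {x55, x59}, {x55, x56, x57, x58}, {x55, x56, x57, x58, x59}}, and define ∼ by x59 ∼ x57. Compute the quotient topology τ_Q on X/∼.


X/∼ = {[x55], [x56], [x57=x59], [x58]}; |τ_Q| = 3.

Equivalence classes: [x55], [x56], [x57=x59], [x58].
Quotient map π: X → X/∼ sends x55 ↦ [x55], x56 ↦ [x56], x57 ↦ [x57=x59], x58 ↦ [x58], x59 ↦ [x57=x59].
For each subset V ⊆ X/∼, compute π^{-1}(V) ⊆ X and check whether π^{-1}(V) ∈ τ. V is open in τ_Q iff π^{-1}(V) ∈ τ.
  V = {}: π^{-1}(V) = ∅ ∈ τ ✓.
  V = {[x55]}: π^{-1}(V) = {x55} ∈ τ ✓.
  V = {[x56]}: π^{-1}(V) = {x56} ∉ τ ✗.
  V = {[x55], [x56]}: π^{-1}(V) = {x55, x56} ∉ τ ✗.
  V = {[x57=x59]}: π^{-1}(V) = {x57, x59} ∉ τ ✗.
  V = {[x55], [x57=x59]}: π^{-1}(V) = {x55, x57, x59} ∉ τ ✗.
  V = {[x56], [x57=x59]}: π^{-1}(V) = {x56, x57, x59} ∉ τ ✗.
  V = {[x55], [x56], [x57=x59]}: π^{-1}(V) = {x55, x56, x57, x59} ∉ τ ✗.
  V = {[x58]}: π^{-1}(V) = {x58} ∉ τ ✗.
  V = {[x55], [x58]}: π^{-1}(V) = {x55, x58} ∉ τ ✗.
  V = {[x56], [x58]}: π^{-1}(V) = {x56, x58} ∉ τ ✗.
  V = {[x55], [x56], [x58]}: π^{-1}(V) = {x55, x56, x58} ∉ τ ✗.
  V = {[x57=x59], [x58]}: π^{-1}(V) = {x57, x58, x59} ∉ τ ✗.
  V = {[x55], [x57=x59], [x58]}: π^{-1}(V) = {x55, x57, x58, x59} ∉ τ ✗.
  V = {[x56], [x57=x59], [x58]}: π^{-1}(V) = {x56, x57, x58, x59} ∉ τ ✗.
  V = {[x55], [x56], [x57=x59], [x58]}: π^{-1}(V) = {x55, x56, x57, x58, x59} ∈ τ ✓.
Open sets in the quotient: τ_Q = {{}, {[x55]}, {[x55], [x56], [x57=x59], [x58]}} (3 elements).
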